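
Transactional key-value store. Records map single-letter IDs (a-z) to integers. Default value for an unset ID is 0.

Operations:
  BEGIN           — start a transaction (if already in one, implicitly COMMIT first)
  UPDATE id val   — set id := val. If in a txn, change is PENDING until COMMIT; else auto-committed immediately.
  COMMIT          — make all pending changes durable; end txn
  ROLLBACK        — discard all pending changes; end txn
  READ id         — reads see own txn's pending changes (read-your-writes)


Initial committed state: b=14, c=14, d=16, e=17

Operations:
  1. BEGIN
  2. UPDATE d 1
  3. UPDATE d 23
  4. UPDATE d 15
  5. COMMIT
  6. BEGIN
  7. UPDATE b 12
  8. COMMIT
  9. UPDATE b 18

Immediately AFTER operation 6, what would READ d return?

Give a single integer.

Answer: 15

Derivation:
Initial committed: {b=14, c=14, d=16, e=17}
Op 1: BEGIN: in_txn=True, pending={}
Op 2: UPDATE d=1 (pending; pending now {d=1})
Op 3: UPDATE d=23 (pending; pending now {d=23})
Op 4: UPDATE d=15 (pending; pending now {d=15})
Op 5: COMMIT: merged ['d'] into committed; committed now {b=14, c=14, d=15, e=17}
Op 6: BEGIN: in_txn=True, pending={}
After op 6: visible(d) = 15 (pending={}, committed={b=14, c=14, d=15, e=17})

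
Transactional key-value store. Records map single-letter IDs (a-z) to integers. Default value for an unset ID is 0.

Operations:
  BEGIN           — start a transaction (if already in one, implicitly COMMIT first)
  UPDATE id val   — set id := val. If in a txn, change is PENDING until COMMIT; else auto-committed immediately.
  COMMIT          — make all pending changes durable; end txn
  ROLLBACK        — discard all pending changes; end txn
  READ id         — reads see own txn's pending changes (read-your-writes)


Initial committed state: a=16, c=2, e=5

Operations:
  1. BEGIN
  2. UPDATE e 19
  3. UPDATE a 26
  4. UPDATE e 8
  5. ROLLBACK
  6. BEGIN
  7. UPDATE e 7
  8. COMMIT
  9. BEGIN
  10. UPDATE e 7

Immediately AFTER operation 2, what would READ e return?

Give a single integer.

Initial committed: {a=16, c=2, e=5}
Op 1: BEGIN: in_txn=True, pending={}
Op 2: UPDATE e=19 (pending; pending now {e=19})
After op 2: visible(e) = 19 (pending={e=19}, committed={a=16, c=2, e=5})

Answer: 19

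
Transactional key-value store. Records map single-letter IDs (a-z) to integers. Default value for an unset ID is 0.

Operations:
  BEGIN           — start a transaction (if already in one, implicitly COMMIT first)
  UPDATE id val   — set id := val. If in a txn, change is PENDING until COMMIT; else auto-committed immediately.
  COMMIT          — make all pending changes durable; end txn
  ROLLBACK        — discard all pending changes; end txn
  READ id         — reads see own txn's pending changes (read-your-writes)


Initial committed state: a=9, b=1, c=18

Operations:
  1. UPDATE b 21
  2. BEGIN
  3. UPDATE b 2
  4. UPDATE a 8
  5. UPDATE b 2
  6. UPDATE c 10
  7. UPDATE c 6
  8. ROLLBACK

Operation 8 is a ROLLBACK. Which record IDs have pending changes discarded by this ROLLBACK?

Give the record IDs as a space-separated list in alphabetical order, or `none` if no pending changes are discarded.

Initial committed: {a=9, b=1, c=18}
Op 1: UPDATE b=21 (auto-commit; committed b=21)
Op 2: BEGIN: in_txn=True, pending={}
Op 3: UPDATE b=2 (pending; pending now {b=2})
Op 4: UPDATE a=8 (pending; pending now {a=8, b=2})
Op 5: UPDATE b=2 (pending; pending now {a=8, b=2})
Op 6: UPDATE c=10 (pending; pending now {a=8, b=2, c=10})
Op 7: UPDATE c=6 (pending; pending now {a=8, b=2, c=6})
Op 8: ROLLBACK: discarded pending ['a', 'b', 'c']; in_txn=False
ROLLBACK at op 8 discards: ['a', 'b', 'c']

Answer: a b c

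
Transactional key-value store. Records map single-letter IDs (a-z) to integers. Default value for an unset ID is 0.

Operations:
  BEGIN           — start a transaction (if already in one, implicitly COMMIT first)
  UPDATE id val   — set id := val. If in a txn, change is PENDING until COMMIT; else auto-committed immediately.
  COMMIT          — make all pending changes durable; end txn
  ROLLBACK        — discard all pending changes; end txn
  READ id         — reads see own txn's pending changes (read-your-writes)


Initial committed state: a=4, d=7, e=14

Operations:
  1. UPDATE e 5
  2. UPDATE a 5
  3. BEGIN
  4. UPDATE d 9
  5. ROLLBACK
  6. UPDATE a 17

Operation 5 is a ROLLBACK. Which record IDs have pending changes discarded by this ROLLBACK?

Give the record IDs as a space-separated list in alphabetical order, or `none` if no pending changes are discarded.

Answer: d

Derivation:
Initial committed: {a=4, d=7, e=14}
Op 1: UPDATE e=5 (auto-commit; committed e=5)
Op 2: UPDATE a=5 (auto-commit; committed a=5)
Op 3: BEGIN: in_txn=True, pending={}
Op 4: UPDATE d=9 (pending; pending now {d=9})
Op 5: ROLLBACK: discarded pending ['d']; in_txn=False
Op 6: UPDATE a=17 (auto-commit; committed a=17)
ROLLBACK at op 5 discards: ['d']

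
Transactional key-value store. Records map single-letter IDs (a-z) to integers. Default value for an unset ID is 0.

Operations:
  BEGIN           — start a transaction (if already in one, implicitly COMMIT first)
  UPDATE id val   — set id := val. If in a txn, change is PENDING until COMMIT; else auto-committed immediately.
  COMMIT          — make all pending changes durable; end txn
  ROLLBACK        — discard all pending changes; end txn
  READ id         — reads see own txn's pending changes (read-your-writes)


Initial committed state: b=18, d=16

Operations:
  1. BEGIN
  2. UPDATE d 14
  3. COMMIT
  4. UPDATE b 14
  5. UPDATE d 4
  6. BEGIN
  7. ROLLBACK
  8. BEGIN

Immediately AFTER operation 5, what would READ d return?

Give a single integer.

Initial committed: {b=18, d=16}
Op 1: BEGIN: in_txn=True, pending={}
Op 2: UPDATE d=14 (pending; pending now {d=14})
Op 3: COMMIT: merged ['d'] into committed; committed now {b=18, d=14}
Op 4: UPDATE b=14 (auto-commit; committed b=14)
Op 5: UPDATE d=4 (auto-commit; committed d=4)
After op 5: visible(d) = 4 (pending={}, committed={b=14, d=4})

Answer: 4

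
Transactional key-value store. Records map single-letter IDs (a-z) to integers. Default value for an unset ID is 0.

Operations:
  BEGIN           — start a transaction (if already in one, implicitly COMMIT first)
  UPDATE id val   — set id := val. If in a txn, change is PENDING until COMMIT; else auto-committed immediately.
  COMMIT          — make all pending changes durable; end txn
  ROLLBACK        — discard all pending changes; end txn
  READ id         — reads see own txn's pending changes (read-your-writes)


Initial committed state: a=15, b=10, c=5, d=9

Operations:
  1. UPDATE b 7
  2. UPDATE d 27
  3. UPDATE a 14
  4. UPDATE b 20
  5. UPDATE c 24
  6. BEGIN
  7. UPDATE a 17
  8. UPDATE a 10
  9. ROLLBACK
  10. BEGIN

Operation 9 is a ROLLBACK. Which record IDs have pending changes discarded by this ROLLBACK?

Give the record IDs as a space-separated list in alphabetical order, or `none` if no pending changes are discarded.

Initial committed: {a=15, b=10, c=5, d=9}
Op 1: UPDATE b=7 (auto-commit; committed b=7)
Op 2: UPDATE d=27 (auto-commit; committed d=27)
Op 3: UPDATE a=14 (auto-commit; committed a=14)
Op 4: UPDATE b=20 (auto-commit; committed b=20)
Op 5: UPDATE c=24 (auto-commit; committed c=24)
Op 6: BEGIN: in_txn=True, pending={}
Op 7: UPDATE a=17 (pending; pending now {a=17})
Op 8: UPDATE a=10 (pending; pending now {a=10})
Op 9: ROLLBACK: discarded pending ['a']; in_txn=False
Op 10: BEGIN: in_txn=True, pending={}
ROLLBACK at op 9 discards: ['a']

Answer: a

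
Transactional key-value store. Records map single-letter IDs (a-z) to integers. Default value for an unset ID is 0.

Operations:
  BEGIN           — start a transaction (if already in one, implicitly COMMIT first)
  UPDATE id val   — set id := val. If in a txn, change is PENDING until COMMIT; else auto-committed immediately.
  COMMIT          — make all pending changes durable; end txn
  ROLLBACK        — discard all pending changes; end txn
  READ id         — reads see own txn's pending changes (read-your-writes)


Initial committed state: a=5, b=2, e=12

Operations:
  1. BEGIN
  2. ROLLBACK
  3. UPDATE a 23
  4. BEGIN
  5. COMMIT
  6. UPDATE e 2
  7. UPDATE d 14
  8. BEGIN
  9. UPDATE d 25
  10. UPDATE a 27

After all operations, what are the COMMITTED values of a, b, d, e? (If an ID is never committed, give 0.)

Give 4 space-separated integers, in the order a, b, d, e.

Initial committed: {a=5, b=2, e=12}
Op 1: BEGIN: in_txn=True, pending={}
Op 2: ROLLBACK: discarded pending []; in_txn=False
Op 3: UPDATE a=23 (auto-commit; committed a=23)
Op 4: BEGIN: in_txn=True, pending={}
Op 5: COMMIT: merged [] into committed; committed now {a=23, b=2, e=12}
Op 6: UPDATE e=2 (auto-commit; committed e=2)
Op 7: UPDATE d=14 (auto-commit; committed d=14)
Op 8: BEGIN: in_txn=True, pending={}
Op 9: UPDATE d=25 (pending; pending now {d=25})
Op 10: UPDATE a=27 (pending; pending now {a=27, d=25})
Final committed: {a=23, b=2, d=14, e=2}

Answer: 23 2 14 2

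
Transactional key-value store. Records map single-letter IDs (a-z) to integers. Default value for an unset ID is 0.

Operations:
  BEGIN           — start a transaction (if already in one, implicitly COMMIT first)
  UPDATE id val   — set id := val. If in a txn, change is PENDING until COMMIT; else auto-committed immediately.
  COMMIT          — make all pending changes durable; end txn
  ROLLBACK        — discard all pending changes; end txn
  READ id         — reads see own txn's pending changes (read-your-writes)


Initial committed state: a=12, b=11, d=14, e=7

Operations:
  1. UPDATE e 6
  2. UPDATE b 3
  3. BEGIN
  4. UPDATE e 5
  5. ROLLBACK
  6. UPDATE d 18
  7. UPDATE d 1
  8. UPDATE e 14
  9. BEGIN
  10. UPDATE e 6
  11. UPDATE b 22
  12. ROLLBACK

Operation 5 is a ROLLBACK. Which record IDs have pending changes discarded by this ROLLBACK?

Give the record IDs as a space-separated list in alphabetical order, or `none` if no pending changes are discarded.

Answer: e

Derivation:
Initial committed: {a=12, b=11, d=14, e=7}
Op 1: UPDATE e=6 (auto-commit; committed e=6)
Op 2: UPDATE b=3 (auto-commit; committed b=3)
Op 3: BEGIN: in_txn=True, pending={}
Op 4: UPDATE e=5 (pending; pending now {e=5})
Op 5: ROLLBACK: discarded pending ['e']; in_txn=False
Op 6: UPDATE d=18 (auto-commit; committed d=18)
Op 7: UPDATE d=1 (auto-commit; committed d=1)
Op 8: UPDATE e=14 (auto-commit; committed e=14)
Op 9: BEGIN: in_txn=True, pending={}
Op 10: UPDATE e=6 (pending; pending now {e=6})
Op 11: UPDATE b=22 (pending; pending now {b=22, e=6})
Op 12: ROLLBACK: discarded pending ['b', 'e']; in_txn=False
ROLLBACK at op 5 discards: ['e']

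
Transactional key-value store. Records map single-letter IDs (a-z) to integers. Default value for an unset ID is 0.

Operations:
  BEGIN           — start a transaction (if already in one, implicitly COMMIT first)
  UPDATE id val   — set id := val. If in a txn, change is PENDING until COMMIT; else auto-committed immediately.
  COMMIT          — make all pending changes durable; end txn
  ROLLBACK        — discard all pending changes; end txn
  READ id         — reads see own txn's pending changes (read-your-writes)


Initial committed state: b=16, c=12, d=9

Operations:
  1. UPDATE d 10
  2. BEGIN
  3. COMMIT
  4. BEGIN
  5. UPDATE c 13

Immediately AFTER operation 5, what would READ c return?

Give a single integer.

Answer: 13

Derivation:
Initial committed: {b=16, c=12, d=9}
Op 1: UPDATE d=10 (auto-commit; committed d=10)
Op 2: BEGIN: in_txn=True, pending={}
Op 3: COMMIT: merged [] into committed; committed now {b=16, c=12, d=10}
Op 4: BEGIN: in_txn=True, pending={}
Op 5: UPDATE c=13 (pending; pending now {c=13})
After op 5: visible(c) = 13 (pending={c=13}, committed={b=16, c=12, d=10})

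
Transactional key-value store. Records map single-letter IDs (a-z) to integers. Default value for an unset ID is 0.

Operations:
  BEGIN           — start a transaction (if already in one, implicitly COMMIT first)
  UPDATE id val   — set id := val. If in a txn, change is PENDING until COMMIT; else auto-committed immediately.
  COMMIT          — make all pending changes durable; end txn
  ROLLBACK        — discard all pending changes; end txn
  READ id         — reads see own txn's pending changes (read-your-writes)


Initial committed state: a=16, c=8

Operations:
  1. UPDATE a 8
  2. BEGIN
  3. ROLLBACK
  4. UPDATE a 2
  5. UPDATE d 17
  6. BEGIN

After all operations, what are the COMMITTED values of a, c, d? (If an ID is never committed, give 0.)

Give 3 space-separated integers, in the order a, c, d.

Initial committed: {a=16, c=8}
Op 1: UPDATE a=8 (auto-commit; committed a=8)
Op 2: BEGIN: in_txn=True, pending={}
Op 3: ROLLBACK: discarded pending []; in_txn=False
Op 4: UPDATE a=2 (auto-commit; committed a=2)
Op 5: UPDATE d=17 (auto-commit; committed d=17)
Op 6: BEGIN: in_txn=True, pending={}
Final committed: {a=2, c=8, d=17}

Answer: 2 8 17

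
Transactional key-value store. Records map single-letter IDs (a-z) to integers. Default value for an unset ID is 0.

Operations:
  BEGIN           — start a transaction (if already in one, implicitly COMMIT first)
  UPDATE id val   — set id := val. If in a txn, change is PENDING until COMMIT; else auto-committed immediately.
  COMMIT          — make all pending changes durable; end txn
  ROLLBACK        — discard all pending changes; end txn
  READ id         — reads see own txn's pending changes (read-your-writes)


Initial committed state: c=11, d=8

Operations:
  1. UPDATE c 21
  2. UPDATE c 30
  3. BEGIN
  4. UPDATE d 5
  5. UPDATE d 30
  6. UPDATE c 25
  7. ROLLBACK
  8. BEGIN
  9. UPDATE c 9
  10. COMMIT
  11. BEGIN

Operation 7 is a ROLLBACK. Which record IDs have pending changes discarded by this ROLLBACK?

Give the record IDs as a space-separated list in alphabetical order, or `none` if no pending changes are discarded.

Initial committed: {c=11, d=8}
Op 1: UPDATE c=21 (auto-commit; committed c=21)
Op 2: UPDATE c=30 (auto-commit; committed c=30)
Op 3: BEGIN: in_txn=True, pending={}
Op 4: UPDATE d=5 (pending; pending now {d=5})
Op 5: UPDATE d=30 (pending; pending now {d=30})
Op 6: UPDATE c=25 (pending; pending now {c=25, d=30})
Op 7: ROLLBACK: discarded pending ['c', 'd']; in_txn=False
Op 8: BEGIN: in_txn=True, pending={}
Op 9: UPDATE c=9 (pending; pending now {c=9})
Op 10: COMMIT: merged ['c'] into committed; committed now {c=9, d=8}
Op 11: BEGIN: in_txn=True, pending={}
ROLLBACK at op 7 discards: ['c', 'd']

Answer: c d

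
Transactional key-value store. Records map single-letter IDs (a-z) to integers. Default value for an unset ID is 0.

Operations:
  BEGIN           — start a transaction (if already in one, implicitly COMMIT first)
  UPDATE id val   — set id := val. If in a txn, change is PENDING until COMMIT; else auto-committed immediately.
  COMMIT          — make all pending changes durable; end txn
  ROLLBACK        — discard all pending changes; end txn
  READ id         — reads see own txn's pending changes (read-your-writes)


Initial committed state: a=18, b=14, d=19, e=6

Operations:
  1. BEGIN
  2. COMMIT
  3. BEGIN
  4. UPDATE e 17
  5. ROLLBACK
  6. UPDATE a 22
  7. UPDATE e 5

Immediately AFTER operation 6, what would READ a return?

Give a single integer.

Answer: 22

Derivation:
Initial committed: {a=18, b=14, d=19, e=6}
Op 1: BEGIN: in_txn=True, pending={}
Op 2: COMMIT: merged [] into committed; committed now {a=18, b=14, d=19, e=6}
Op 3: BEGIN: in_txn=True, pending={}
Op 4: UPDATE e=17 (pending; pending now {e=17})
Op 5: ROLLBACK: discarded pending ['e']; in_txn=False
Op 6: UPDATE a=22 (auto-commit; committed a=22)
After op 6: visible(a) = 22 (pending={}, committed={a=22, b=14, d=19, e=6})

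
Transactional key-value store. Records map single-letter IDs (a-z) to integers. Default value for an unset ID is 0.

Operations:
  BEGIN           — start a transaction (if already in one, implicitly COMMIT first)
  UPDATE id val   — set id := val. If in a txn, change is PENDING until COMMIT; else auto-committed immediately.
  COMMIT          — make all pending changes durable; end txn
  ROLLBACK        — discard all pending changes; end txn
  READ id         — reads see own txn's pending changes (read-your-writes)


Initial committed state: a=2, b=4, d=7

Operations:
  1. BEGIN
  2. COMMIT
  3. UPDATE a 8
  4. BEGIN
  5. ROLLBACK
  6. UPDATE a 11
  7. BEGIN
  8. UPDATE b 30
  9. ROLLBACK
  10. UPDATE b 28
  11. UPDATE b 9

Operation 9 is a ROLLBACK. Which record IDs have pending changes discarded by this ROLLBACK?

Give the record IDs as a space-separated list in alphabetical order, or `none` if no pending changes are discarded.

Answer: b

Derivation:
Initial committed: {a=2, b=4, d=7}
Op 1: BEGIN: in_txn=True, pending={}
Op 2: COMMIT: merged [] into committed; committed now {a=2, b=4, d=7}
Op 3: UPDATE a=8 (auto-commit; committed a=8)
Op 4: BEGIN: in_txn=True, pending={}
Op 5: ROLLBACK: discarded pending []; in_txn=False
Op 6: UPDATE a=11 (auto-commit; committed a=11)
Op 7: BEGIN: in_txn=True, pending={}
Op 8: UPDATE b=30 (pending; pending now {b=30})
Op 9: ROLLBACK: discarded pending ['b']; in_txn=False
Op 10: UPDATE b=28 (auto-commit; committed b=28)
Op 11: UPDATE b=9 (auto-commit; committed b=9)
ROLLBACK at op 9 discards: ['b']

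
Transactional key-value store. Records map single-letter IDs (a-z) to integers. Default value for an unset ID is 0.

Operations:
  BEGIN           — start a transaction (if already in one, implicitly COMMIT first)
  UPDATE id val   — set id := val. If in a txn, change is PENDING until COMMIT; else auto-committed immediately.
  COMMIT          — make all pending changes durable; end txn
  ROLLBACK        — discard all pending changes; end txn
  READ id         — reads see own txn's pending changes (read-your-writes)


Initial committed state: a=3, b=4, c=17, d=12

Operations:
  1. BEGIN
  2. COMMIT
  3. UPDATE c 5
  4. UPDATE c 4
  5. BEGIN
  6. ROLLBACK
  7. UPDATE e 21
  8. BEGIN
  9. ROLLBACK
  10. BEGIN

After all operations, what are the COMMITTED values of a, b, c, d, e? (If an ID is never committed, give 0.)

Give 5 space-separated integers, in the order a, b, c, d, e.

Initial committed: {a=3, b=4, c=17, d=12}
Op 1: BEGIN: in_txn=True, pending={}
Op 2: COMMIT: merged [] into committed; committed now {a=3, b=4, c=17, d=12}
Op 3: UPDATE c=5 (auto-commit; committed c=5)
Op 4: UPDATE c=4 (auto-commit; committed c=4)
Op 5: BEGIN: in_txn=True, pending={}
Op 6: ROLLBACK: discarded pending []; in_txn=False
Op 7: UPDATE e=21 (auto-commit; committed e=21)
Op 8: BEGIN: in_txn=True, pending={}
Op 9: ROLLBACK: discarded pending []; in_txn=False
Op 10: BEGIN: in_txn=True, pending={}
Final committed: {a=3, b=4, c=4, d=12, e=21}

Answer: 3 4 4 12 21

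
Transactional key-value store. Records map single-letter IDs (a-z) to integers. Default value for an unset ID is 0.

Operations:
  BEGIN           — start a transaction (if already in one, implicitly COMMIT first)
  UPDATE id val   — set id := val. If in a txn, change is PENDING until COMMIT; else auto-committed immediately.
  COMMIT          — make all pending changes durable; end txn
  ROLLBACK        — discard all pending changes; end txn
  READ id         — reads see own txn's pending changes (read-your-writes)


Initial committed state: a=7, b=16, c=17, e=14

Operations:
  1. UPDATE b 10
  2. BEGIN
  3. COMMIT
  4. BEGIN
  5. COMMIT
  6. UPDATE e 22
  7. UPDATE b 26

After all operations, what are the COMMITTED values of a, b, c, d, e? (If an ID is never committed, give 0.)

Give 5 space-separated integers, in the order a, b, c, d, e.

Answer: 7 26 17 0 22

Derivation:
Initial committed: {a=7, b=16, c=17, e=14}
Op 1: UPDATE b=10 (auto-commit; committed b=10)
Op 2: BEGIN: in_txn=True, pending={}
Op 3: COMMIT: merged [] into committed; committed now {a=7, b=10, c=17, e=14}
Op 4: BEGIN: in_txn=True, pending={}
Op 5: COMMIT: merged [] into committed; committed now {a=7, b=10, c=17, e=14}
Op 6: UPDATE e=22 (auto-commit; committed e=22)
Op 7: UPDATE b=26 (auto-commit; committed b=26)
Final committed: {a=7, b=26, c=17, e=22}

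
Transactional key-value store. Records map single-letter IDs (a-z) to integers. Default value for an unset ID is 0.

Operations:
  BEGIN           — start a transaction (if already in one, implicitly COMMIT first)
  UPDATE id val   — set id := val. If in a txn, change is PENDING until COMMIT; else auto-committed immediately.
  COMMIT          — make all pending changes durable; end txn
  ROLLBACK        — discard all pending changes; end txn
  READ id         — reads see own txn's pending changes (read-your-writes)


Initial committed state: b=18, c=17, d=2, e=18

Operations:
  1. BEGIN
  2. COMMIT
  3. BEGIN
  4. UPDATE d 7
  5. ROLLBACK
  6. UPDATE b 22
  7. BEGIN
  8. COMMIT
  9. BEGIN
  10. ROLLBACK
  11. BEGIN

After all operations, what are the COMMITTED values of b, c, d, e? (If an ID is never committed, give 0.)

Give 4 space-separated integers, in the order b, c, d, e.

Answer: 22 17 2 18

Derivation:
Initial committed: {b=18, c=17, d=2, e=18}
Op 1: BEGIN: in_txn=True, pending={}
Op 2: COMMIT: merged [] into committed; committed now {b=18, c=17, d=2, e=18}
Op 3: BEGIN: in_txn=True, pending={}
Op 4: UPDATE d=7 (pending; pending now {d=7})
Op 5: ROLLBACK: discarded pending ['d']; in_txn=False
Op 6: UPDATE b=22 (auto-commit; committed b=22)
Op 7: BEGIN: in_txn=True, pending={}
Op 8: COMMIT: merged [] into committed; committed now {b=22, c=17, d=2, e=18}
Op 9: BEGIN: in_txn=True, pending={}
Op 10: ROLLBACK: discarded pending []; in_txn=False
Op 11: BEGIN: in_txn=True, pending={}
Final committed: {b=22, c=17, d=2, e=18}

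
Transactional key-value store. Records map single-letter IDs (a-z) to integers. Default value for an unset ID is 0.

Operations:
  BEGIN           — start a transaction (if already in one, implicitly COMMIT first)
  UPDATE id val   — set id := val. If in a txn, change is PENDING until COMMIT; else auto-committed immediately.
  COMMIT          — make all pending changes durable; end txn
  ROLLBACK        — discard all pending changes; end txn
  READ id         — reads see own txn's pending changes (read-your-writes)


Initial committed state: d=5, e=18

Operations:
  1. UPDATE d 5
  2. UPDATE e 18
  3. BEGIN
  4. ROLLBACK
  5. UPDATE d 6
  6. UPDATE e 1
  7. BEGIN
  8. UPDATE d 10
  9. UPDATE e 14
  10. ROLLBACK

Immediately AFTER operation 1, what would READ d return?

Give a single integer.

Answer: 5

Derivation:
Initial committed: {d=5, e=18}
Op 1: UPDATE d=5 (auto-commit; committed d=5)
After op 1: visible(d) = 5 (pending={}, committed={d=5, e=18})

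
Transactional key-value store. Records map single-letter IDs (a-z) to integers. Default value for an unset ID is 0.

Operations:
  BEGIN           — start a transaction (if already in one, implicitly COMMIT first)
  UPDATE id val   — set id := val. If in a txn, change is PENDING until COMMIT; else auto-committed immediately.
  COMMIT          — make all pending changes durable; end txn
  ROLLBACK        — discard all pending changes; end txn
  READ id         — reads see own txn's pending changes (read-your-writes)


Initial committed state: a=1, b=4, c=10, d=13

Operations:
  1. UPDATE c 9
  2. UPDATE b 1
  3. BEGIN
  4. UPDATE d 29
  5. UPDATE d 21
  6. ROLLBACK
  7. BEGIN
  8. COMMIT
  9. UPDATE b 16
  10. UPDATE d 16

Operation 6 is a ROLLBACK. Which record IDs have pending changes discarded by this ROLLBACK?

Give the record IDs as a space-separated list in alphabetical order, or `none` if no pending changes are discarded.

Initial committed: {a=1, b=4, c=10, d=13}
Op 1: UPDATE c=9 (auto-commit; committed c=9)
Op 2: UPDATE b=1 (auto-commit; committed b=1)
Op 3: BEGIN: in_txn=True, pending={}
Op 4: UPDATE d=29 (pending; pending now {d=29})
Op 5: UPDATE d=21 (pending; pending now {d=21})
Op 6: ROLLBACK: discarded pending ['d']; in_txn=False
Op 7: BEGIN: in_txn=True, pending={}
Op 8: COMMIT: merged [] into committed; committed now {a=1, b=1, c=9, d=13}
Op 9: UPDATE b=16 (auto-commit; committed b=16)
Op 10: UPDATE d=16 (auto-commit; committed d=16)
ROLLBACK at op 6 discards: ['d']

Answer: d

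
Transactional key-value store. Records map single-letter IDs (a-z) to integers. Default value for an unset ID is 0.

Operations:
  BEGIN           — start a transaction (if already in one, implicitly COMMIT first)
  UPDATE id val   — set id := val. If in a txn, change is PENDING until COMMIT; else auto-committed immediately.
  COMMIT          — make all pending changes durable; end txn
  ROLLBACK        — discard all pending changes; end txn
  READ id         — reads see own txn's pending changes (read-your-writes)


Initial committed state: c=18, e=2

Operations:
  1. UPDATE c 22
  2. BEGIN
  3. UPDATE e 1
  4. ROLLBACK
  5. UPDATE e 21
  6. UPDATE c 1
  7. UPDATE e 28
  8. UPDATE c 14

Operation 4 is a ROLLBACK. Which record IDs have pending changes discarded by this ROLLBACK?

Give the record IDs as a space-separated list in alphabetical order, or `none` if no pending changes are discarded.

Answer: e

Derivation:
Initial committed: {c=18, e=2}
Op 1: UPDATE c=22 (auto-commit; committed c=22)
Op 2: BEGIN: in_txn=True, pending={}
Op 3: UPDATE e=1 (pending; pending now {e=1})
Op 4: ROLLBACK: discarded pending ['e']; in_txn=False
Op 5: UPDATE e=21 (auto-commit; committed e=21)
Op 6: UPDATE c=1 (auto-commit; committed c=1)
Op 7: UPDATE e=28 (auto-commit; committed e=28)
Op 8: UPDATE c=14 (auto-commit; committed c=14)
ROLLBACK at op 4 discards: ['e']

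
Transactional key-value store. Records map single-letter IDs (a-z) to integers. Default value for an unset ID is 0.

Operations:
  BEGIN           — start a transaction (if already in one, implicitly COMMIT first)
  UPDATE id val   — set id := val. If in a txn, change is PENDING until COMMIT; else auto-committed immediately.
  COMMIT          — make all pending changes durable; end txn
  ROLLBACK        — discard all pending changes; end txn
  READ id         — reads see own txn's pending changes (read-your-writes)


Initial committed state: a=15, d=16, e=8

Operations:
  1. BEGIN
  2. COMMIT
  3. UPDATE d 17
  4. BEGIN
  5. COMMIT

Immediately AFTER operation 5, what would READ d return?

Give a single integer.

Answer: 17

Derivation:
Initial committed: {a=15, d=16, e=8}
Op 1: BEGIN: in_txn=True, pending={}
Op 2: COMMIT: merged [] into committed; committed now {a=15, d=16, e=8}
Op 3: UPDATE d=17 (auto-commit; committed d=17)
Op 4: BEGIN: in_txn=True, pending={}
Op 5: COMMIT: merged [] into committed; committed now {a=15, d=17, e=8}
After op 5: visible(d) = 17 (pending={}, committed={a=15, d=17, e=8})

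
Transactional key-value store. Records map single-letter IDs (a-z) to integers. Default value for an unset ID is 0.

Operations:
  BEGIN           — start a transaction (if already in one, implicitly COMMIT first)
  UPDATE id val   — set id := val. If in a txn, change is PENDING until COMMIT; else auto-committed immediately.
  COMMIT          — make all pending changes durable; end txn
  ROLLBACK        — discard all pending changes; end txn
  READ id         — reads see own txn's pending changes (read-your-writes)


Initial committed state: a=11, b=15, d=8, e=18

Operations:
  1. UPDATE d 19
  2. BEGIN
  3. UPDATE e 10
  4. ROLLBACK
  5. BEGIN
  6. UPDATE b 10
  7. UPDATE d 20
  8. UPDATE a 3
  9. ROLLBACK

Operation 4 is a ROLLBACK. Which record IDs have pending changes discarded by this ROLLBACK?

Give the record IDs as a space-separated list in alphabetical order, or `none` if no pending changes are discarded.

Answer: e

Derivation:
Initial committed: {a=11, b=15, d=8, e=18}
Op 1: UPDATE d=19 (auto-commit; committed d=19)
Op 2: BEGIN: in_txn=True, pending={}
Op 3: UPDATE e=10 (pending; pending now {e=10})
Op 4: ROLLBACK: discarded pending ['e']; in_txn=False
Op 5: BEGIN: in_txn=True, pending={}
Op 6: UPDATE b=10 (pending; pending now {b=10})
Op 7: UPDATE d=20 (pending; pending now {b=10, d=20})
Op 8: UPDATE a=3 (pending; pending now {a=3, b=10, d=20})
Op 9: ROLLBACK: discarded pending ['a', 'b', 'd']; in_txn=False
ROLLBACK at op 4 discards: ['e']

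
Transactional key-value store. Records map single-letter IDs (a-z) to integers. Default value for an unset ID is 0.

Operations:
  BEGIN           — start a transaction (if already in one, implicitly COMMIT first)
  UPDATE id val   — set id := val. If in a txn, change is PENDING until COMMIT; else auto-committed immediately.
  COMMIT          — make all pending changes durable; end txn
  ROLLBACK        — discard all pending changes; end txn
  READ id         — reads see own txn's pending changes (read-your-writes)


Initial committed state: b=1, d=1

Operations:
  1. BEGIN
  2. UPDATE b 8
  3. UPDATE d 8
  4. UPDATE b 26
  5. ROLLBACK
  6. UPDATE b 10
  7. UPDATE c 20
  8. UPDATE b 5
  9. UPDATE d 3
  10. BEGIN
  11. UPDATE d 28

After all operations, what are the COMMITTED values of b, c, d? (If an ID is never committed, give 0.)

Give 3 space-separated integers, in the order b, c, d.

Answer: 5 20 3

Derivation:
Initial committed: {b=1, d=1}
Op 1: BEGIN: in_txn=True, pending={}
Op 2: UPDATE b=8 (pending; pending now {b=8})
Op 3: UPDATE d=8 (pending; pending now {b=8, d=8})
Op 4: UPDATE b=26 (pending; pending now {b=26, d=8})
Op 5: ROLLBACK: discarded pending ['b', 'd']; in_txn=False
Op 6: UPDATE b=10 (auto-commit; committed b=10)
Op 7: UPDATE c=20 (auto-commit; committed c=20)
Op 8: UPDATE b=5 (auto-commit; committed b=5)
Op 9: UPDATE d=3 (auto-commit; committed d=3)
Op 10: BEGIN: in_txn=True, pending={}
Op 11: UPDATE d=28 (pending; pending now {d=28})
Final committed: {b=5, c=20, d=3}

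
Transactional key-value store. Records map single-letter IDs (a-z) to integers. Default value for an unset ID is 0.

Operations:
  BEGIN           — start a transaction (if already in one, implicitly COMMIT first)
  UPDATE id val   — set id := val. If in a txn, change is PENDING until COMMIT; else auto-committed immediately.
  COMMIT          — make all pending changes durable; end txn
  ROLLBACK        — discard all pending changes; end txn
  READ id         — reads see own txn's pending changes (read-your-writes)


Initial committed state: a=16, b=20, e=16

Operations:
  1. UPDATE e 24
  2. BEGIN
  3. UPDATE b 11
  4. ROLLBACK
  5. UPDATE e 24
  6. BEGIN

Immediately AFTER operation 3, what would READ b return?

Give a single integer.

Answer: 11

Derivation:
Initial committed: {a=16, b=20, e=16}
Op 1: UPDATE e=24 (auto-commit; committed e=24)
Op 2: BEGIN: in_txn=True, pending={}
Op 3: UPDATE b=11 (pending; pending now {b=11})
After op 3: visible(b) = 11 (pending={b=11}, committed={a=16, b=20, e=24})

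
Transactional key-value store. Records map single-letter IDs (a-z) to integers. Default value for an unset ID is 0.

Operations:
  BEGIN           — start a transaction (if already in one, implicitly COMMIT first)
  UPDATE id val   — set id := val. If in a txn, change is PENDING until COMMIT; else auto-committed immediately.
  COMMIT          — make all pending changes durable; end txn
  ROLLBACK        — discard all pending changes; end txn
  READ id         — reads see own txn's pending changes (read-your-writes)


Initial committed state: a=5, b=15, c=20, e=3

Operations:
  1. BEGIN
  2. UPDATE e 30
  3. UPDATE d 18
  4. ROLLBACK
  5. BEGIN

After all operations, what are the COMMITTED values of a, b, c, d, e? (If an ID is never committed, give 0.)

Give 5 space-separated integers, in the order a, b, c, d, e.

Initial committed: {a=5, b=15, c=20, e=3}
Op 1: BEGIN: in_txn=True, pending={}
Op 2: UPDATE e=30 (pending; pending now {e=30})
Op 3: UPDATE d=18 (pending; pending now {d=18, e=30})
Op 4: ROLLBACK: discarded pending ['d', 'e']; in_txn=False
Op 5: BEGIN: in_txn=True, pending={}
Final committed: {a=5, b=15, c=20, e=3}

Answer: 5 15 20 0 3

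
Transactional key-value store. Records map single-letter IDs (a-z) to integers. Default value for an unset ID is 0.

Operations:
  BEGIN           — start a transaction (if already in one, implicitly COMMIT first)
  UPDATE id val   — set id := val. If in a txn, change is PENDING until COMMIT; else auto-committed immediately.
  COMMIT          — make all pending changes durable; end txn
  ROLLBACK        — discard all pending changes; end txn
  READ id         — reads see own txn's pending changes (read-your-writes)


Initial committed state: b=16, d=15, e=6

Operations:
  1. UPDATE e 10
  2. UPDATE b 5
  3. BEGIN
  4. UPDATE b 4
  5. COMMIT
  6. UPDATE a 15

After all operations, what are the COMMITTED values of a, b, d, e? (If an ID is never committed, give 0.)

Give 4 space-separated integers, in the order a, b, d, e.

Answer: 15 4 15 10

Derivation:
Initial committed: {b=16, d=15, e=6}
Op 1: UPDATE e=10 (auto-commit; committed e=10)
Op 2: UPDATE b=5 (auto-commit; committed b=5)
Op 3: BEGIN: in_txn=True, pending={}
Op 4: UPDATE b=4 (pending; pending now {b=4})
Op 5: COMMIT: merged ['b'] into committed; committed now {b=4, d=15, e=10}
Op 6: UPDATE a=15 (auto-commit; committed a=15)
Final committed: {a=15, b=4, d=15, e=10}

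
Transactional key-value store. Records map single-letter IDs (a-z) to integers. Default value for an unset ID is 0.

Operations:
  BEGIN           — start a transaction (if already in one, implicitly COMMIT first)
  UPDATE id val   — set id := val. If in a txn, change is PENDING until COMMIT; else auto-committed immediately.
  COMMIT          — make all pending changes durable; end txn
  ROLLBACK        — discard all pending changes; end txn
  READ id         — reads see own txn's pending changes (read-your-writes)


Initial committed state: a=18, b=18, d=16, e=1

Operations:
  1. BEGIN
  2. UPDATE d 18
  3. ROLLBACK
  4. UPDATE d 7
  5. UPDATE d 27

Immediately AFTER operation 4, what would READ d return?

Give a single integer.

Initial committed: {a=18, b=18, d=16, e=1}
Op 1: BEGIN: in_txn=True, pending={}
Op 2: UPDATE d=18 (pending; pending now {d=18})
Op 3: ROLLBACK: discarded pending ['d']; in_txn=False
Op 4: UPDATE d=7 (auto-commit; committed d=7)
After op 4: visible(d) = 7 (pending={}, committed={a=18, b=18, d=7, e=1})

Answer: 7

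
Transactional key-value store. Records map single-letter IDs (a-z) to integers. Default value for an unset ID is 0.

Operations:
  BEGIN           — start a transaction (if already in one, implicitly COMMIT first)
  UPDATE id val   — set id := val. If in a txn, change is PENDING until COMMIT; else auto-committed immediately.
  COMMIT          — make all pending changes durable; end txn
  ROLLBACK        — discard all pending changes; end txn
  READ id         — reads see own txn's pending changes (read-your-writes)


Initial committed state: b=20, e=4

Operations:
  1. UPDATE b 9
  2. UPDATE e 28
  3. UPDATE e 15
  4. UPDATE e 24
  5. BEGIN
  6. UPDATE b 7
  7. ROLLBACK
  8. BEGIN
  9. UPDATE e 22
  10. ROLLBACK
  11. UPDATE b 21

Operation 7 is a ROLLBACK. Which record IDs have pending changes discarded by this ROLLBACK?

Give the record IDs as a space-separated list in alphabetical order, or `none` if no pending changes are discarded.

Answer: b

Derivation:
Initial committed: {b=20, e=4}
Op 1: UPDATE b=9 (auto-commit; committed b=9)
Op 2: UPDATE e=28 (auto-commit; committed e=28)
Op 3: UPDATE e=15 (auto-commit; committed e=15)
Op 4: UPDATE e=24 (auto-commit; committed e=24)
Op 5: BEGIN: in_txn=True, pending={}
Op 6: UPDATE b=7 (pending; pending now {b=7})
Op 7: ROLLBACK: discarded pending ['b']; in_txn=False
Op 8: BEGIN: in_txn=True, pending={}
Op 9: UPDATE e=22 (pending; pending now {e=22})
Op 10: ROLLBACK: discarded pending ['e']; in_txn=False
Op 11: UPDATE b=21 (auto-commit; committed b=21)
ROLLBACK at op 7 discards: ['b']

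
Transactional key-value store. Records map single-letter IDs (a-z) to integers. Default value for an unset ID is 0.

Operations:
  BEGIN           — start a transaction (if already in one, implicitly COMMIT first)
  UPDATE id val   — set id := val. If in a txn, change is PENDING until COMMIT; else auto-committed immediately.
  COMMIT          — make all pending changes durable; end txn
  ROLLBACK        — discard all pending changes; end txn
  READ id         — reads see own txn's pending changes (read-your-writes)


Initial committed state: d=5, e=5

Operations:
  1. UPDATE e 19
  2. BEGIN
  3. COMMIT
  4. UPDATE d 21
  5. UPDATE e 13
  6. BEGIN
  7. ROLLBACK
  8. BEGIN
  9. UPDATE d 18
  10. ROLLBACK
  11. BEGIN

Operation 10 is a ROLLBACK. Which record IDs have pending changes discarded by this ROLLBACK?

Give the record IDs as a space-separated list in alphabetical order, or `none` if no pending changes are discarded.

Initial committed: {d=5, e=5}
Op 1: UPDATE e=19 (auto-commit; committed e=19)
Op 2: BEGIN: in_txn=True, pending={}
Op 3: COMMIT: merged [] into committed; committed now {d=5, e=19}
Op 4: UPDATE d=21 (auto-commit; committed d=21)
Op 5: UPDATE e=13 (auto-commit; committed e=13)
Op 6: BEGIN: in_txn=True, pending={}
Op 7: ROLLBACK: discarded pending []; in_txn=False
Op 8: BEGIN: in_txn=True, pending={}
Op 9: UPDATE d=18 (pending; pending now {d=18})
Op 10: ROLLBACK: discarded pending ['d']; in_txn=False
Op 11: BEGIN: in_txn=True, pending={}
ROLLBACK at op 10 discards: ['d']

Answer: d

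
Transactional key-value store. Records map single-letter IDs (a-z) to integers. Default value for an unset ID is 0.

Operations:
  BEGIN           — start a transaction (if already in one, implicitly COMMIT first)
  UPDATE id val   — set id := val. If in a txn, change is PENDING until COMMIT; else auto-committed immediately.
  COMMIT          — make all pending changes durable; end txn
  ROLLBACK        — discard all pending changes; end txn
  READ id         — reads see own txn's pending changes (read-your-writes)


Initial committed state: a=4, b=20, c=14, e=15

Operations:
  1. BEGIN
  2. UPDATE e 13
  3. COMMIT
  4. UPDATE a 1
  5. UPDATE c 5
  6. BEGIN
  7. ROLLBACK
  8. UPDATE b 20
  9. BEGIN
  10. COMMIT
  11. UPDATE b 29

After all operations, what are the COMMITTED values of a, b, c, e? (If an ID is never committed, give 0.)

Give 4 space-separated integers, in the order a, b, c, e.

Answer: 1 29 5 13

Derivation:
Initial committed: {a=4, b=20, c=14, e=15}
Op 1: BEGIN: in_txn=True, pending={}
Op 2: UPDATE e=13 (pending; pending now {e=13})
Op 3: COMMIT: merged ['e'] into committed; committed now {a=4, b=20, c=14, e=13}
Op 4: UPDATE a=1 (auto-commit; committed a=1)
Op 5: UPDATE c=5 (auto-commit; committed c=5)
Op 6: BEGIN: in_txn=True, pending={}
Op 7: ROLLBACK: discarded pending []; in_txn=False
Op 8: UPDATE b=20 (auto-commit; committed b=20)
Op 9: BEGIN: in_txn=True, pending={}
Op 10: COMMIT: merged [] into committed; committed now {a=1, b=20, c=5, e=13}
Op 11: UPDATE b=29 (auto-commit; committed b=29)
Final committed: {a=1, b=29, c=5, e=13}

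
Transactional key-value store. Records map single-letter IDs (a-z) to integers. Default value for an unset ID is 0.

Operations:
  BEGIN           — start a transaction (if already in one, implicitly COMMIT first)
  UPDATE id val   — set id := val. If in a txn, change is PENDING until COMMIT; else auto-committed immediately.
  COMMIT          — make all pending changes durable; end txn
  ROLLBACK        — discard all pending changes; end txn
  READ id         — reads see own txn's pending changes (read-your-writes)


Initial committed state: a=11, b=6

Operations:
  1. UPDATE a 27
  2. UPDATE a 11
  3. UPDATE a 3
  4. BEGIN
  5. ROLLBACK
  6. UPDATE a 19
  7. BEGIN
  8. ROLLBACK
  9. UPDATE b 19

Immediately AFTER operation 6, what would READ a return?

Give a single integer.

Answer: 19

Derivation:
Initial committed: {a=11, b=6}
Op 1: UPDATE a=27 (auto-commit; committed a=27)
Op 2: UPDATE a=11 (auto-commit; committed a=11)
Op 3: UPDATE a=3 (auto-commit; committed a=3)
Op 4: BEGIN: in_txn=True, pending={}
Op 5: ROLLBACK: discarded pending []; in_txn=False
Op 6: UPDATE a=19 (auto-commit; committed a=19)
After op 6: visible(a) = 19 (pending={}, committed={a=19, b=6})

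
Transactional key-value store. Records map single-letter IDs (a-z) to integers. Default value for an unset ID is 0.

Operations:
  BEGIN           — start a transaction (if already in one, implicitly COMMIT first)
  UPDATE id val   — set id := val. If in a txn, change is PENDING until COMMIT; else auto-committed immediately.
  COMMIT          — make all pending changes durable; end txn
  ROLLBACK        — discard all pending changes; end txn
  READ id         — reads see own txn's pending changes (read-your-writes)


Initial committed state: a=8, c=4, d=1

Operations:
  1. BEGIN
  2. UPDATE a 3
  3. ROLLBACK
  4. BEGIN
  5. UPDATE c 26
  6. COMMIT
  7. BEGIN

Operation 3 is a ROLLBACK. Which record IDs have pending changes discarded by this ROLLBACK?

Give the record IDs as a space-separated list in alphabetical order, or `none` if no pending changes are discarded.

Answer: a

Derivation:
Initial committed: {a=8, c=4, d=1}
Op 1: BEGIN: in_txn=True, pending={}
Op 2: UPDATE a=3 (pending; pending now {a=3})
Op 3: ROLLBACK: discarded pending ['a']; in_txn=False
Op 4: BEGIN: in_txn=True, pending={}
Op 5: UPDATE c=26 (pending; pending now {c=26})
Op 6: COMMIT: merged ['c'] into committed; committed now {a=8, c=26, d=1}
Op 7: BEGIN: in_txn=True, pending={}
ROLLBACK at op 3 discards: ['a']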